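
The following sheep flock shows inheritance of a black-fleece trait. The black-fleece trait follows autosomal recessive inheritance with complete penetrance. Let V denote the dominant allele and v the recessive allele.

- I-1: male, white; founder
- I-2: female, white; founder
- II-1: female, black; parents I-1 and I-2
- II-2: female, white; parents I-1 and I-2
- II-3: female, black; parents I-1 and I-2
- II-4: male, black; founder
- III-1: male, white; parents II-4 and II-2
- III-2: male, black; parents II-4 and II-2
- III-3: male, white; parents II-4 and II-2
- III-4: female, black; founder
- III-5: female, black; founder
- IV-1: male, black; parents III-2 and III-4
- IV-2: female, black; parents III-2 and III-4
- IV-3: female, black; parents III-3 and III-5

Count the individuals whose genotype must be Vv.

Obligate heterozygotes: I-1 is white so carries V and passed v to II-1 (vv), so I-1 is Vv; I-2 is white so carries V and passed v to II-1 (vv), so I-2 is Vv; II-2 is white so carries V and passed v to III-2 (vv), so II-2 is Vv; III-1 is white so carries V and received v from II-4 (vv), so III-1 is Vv; III-3 is white so carries V and received v from II-4 (vv), so III-3 is Vv.
Every other individual is either homozygous by phenotype or has at least one consistent homozygous assignment, so the count is 5.

5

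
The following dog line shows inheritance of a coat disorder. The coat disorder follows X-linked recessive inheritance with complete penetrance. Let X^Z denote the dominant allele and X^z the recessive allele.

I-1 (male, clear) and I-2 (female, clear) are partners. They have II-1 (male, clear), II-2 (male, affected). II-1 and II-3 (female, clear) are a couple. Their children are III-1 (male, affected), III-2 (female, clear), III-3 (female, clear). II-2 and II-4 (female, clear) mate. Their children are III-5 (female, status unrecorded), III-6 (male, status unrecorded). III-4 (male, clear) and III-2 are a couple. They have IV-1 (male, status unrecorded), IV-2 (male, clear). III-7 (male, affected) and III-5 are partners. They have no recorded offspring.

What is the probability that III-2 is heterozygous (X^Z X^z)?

1/3

II-1 is clear, so II-1 is X^Z Y.
II-3 is clear so carries Z and passed z to III-1 (X^z Y), so II-3 is X^Z X^z.
Their cross gives offspring ratios 1/2 X^Z X^Z : 1/2 X^Z X^z. Conditioning on III-2 being clear, P(X^Z X^z) = 1/2 / 1 = 1/2 before taking III-2's own offspring into account.
III-4 is clear, so III-4 is X^Z Y.
Now use III-2's offspring. Probability of each recorded status — clear son IV-2: 1/2 if III-2 is X^Z X^z, 1 if X^Z X^Z. (IV-1: equally likely either way, so uninformative.)
Bayes: P(X^Z X^z) = 1/2·1/2 / (1/2·1/2 + 1/2·1) = 1/3.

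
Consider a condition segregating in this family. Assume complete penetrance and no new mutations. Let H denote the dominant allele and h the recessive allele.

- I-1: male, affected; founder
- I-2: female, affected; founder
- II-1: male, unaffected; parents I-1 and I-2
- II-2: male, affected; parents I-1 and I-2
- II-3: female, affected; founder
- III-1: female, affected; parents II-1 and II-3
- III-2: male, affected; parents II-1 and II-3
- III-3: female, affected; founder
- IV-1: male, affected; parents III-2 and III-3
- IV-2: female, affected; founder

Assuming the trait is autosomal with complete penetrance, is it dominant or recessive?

dominant

I-1 and I-2 are both affected yet have an unaffected child II-1. Under a recessive model two affected parents are homozygous and every child would be affected, so the trait cannot be recessive.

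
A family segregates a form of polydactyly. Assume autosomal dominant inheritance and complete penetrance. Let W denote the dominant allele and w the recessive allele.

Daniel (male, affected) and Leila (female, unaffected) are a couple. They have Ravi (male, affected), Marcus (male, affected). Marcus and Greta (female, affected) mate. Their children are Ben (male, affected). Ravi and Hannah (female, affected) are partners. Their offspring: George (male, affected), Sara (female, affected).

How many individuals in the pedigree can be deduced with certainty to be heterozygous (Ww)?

Obligate heterozygotes: Ravi is affected so carries W and received w from Leila (ww), so Ravi is Ww; Marcus is affected so carries W and received w from Leila (ww), so Marcus is Ww.
Every other individual is either homozygous by phenotype or has at least one consistent homozygous assignment, so the count is 2.

2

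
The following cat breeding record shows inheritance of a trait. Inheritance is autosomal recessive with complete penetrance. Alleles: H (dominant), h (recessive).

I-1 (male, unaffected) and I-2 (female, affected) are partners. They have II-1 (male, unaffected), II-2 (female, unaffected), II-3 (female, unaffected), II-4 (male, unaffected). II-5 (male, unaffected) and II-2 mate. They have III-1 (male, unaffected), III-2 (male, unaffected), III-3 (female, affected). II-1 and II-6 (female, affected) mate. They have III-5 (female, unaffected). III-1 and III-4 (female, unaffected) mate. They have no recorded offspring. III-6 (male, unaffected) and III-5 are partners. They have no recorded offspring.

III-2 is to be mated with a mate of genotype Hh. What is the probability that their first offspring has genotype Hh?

II-5 is unaffected so carries H and passed h to III-3 (hh), so II-5 is Hh.
II-2 is unaffected so carries H and received h from I-2 (hh), so II-2 is Hh.
III-2 is an unaffected offspring of II-5 (Hh) × II-2 (Hh), whose cross gives 1/4 HH : 1/2 Hh : 1/4 hh; conditioning on being unaffected, III-2 is HH with probability 1/3, Hh with probability 2/3.
Summing over parental genotype combinations, P(offspring has genotype Hh) = 1/3·1/2 + 2/3·1/2 = 1/2.

1/2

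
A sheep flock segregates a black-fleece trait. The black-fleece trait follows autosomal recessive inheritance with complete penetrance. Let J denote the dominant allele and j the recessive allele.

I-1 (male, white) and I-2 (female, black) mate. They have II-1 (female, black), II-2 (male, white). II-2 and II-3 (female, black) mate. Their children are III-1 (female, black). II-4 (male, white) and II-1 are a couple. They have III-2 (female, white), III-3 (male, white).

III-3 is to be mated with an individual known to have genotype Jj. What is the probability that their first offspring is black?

III-3 is white so carries J and received j from II-1 (jj), so III-3 is Jj.
The cross gives 1/4 JJ : 1/2 Jj : 1/4 jj, so P(offspring is black) = 1/4.

1/4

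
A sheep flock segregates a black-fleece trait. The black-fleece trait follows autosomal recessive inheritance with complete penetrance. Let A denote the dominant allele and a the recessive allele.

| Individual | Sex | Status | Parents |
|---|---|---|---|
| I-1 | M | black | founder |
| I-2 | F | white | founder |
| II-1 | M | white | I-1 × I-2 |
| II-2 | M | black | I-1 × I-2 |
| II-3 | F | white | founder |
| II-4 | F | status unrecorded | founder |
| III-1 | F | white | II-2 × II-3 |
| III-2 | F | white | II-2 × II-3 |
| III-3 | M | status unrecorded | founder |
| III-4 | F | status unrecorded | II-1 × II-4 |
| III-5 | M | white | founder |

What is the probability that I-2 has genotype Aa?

I-2 is white so carries A and passed a to II-2 (aa), so I-2 is Aa, giving P(Aa) = 1.

1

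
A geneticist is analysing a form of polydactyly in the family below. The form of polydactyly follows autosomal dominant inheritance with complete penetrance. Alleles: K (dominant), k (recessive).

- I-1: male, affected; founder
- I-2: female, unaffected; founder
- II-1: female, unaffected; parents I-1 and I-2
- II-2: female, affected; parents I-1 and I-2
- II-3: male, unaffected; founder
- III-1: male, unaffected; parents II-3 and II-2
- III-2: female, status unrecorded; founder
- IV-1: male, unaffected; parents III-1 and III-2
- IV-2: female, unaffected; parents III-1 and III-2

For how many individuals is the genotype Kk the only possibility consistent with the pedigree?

2

Obligate heterozygotes: I-1 is affected so carries K and passed k to II-1 (kk), so I-1 is Kk; II-2 is affected so carries K and received k from I-2 (kk), so II-2 is Kk.
Every other individual is either homozygous by phenotype or has at least one consistent homozygous assignment, so the count is 2.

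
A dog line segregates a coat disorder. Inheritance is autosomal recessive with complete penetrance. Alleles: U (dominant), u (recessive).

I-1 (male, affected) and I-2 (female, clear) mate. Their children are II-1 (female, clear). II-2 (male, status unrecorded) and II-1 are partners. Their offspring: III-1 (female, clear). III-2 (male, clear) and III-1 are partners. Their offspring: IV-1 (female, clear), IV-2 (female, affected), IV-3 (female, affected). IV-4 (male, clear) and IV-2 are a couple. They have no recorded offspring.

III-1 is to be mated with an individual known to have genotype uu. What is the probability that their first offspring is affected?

1/2

III-1 is clear so carries U and passed u to IV-2 (uu), so III-1 is Uu.
The cross gives 1/2 Uu : 1/2 uu, so P(offspring is affected) = 1/2.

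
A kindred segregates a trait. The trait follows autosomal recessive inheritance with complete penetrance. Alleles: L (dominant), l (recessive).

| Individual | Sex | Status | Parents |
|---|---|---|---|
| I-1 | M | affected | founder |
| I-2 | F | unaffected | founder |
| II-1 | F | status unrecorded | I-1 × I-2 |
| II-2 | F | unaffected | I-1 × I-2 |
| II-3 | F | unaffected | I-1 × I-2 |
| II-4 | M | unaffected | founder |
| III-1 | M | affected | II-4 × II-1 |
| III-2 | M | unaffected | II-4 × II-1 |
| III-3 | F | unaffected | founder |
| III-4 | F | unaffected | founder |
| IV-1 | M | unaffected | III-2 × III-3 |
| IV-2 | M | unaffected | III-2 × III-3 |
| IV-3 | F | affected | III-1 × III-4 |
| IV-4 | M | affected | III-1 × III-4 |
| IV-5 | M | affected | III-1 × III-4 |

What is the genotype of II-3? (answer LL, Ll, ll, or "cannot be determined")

Ll

From phenotype alone, II-3 is LL or Ll.
II-3 is unaffected so carries L and received l from I-1 (ll), so II-3 is Ll.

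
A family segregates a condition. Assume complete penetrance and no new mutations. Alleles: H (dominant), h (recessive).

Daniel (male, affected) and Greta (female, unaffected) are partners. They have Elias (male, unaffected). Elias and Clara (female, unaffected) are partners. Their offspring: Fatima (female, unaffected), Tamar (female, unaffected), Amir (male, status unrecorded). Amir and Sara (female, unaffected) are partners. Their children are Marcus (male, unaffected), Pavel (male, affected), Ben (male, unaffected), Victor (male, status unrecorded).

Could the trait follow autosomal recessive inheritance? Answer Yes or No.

A consistent assignment under autosomal recessive exists: Daniel hh, Greta HH, Elias Hh, Clara HH, Fatima HH, Tamar HH, Amir Hh, Sara Hh, Marcus HH, Pavel hh, Ben HH, Victor HH.
In this assignment every recorded phenotype matches its genotype and every non-founder's genotype is obtainable from its parents' genotypes, so the pedigree is consistent.

Yes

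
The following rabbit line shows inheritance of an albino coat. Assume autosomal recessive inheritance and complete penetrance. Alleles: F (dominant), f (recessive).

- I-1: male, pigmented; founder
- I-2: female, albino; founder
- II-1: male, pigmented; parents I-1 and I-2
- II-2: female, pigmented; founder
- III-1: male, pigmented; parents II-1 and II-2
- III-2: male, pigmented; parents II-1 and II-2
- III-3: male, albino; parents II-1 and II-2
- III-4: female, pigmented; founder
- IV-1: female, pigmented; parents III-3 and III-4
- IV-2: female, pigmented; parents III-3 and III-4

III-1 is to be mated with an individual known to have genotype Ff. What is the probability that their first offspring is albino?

1/6

II-1 is pigmented so carries F and received f from I-2 (ff), so II-1 is Ff.
II-2 is pigmented so carries F and passed f to III-3 (ff), so II-2 is Ff.
III-1 is a pigmented offspring of II-1 (Ff) × II-2 (Ff), whose cross gives 1/4 FF : 1/2 Ff : 1/4 ff; conditioning on being pigmented, III-1 is FF with probability 1/3, Ff with probability 2/3.
Summing over parental genotype combinations, P(offspring is albino) = 2/3·1/4 = 1/6.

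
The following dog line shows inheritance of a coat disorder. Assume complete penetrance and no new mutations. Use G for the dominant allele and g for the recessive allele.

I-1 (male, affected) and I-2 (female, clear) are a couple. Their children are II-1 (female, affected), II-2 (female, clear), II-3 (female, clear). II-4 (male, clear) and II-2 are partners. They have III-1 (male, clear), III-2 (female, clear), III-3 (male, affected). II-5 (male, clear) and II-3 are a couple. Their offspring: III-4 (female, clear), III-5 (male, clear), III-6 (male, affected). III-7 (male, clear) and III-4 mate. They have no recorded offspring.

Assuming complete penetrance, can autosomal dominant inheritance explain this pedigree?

No

Under autosomal dominant, III-3 (affected, male) cannot arise from II-4 (clear) × II-2 (clear).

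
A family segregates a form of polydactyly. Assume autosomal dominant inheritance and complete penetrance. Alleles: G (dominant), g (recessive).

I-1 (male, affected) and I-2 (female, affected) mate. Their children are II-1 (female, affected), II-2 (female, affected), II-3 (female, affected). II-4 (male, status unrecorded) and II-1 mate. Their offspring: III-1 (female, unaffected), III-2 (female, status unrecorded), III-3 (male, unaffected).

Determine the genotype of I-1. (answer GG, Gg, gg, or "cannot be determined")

I-1's phenotype allows GG or Gg, and no parent or child forces a single allele at both positions; consistent genotype assignments exist with I-1 as GG or Gg.

cannot be determined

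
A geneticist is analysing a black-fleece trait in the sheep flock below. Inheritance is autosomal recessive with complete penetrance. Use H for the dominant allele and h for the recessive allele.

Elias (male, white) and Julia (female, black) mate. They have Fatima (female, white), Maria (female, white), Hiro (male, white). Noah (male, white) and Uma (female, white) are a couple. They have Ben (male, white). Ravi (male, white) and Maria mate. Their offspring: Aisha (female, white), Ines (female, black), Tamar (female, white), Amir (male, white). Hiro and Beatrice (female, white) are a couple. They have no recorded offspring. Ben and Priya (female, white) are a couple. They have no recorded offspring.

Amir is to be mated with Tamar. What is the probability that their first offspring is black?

1/9

Ravi is white so carries H and passed h to Ines (hh), so Ravi is Hh.
Maria is white so carries H and received h from Julia (hh), so Maria is Hh.
Amir is a white offspring of Ravi (Hh) × Maria (Hh), whose cross gives 1/4 HH : 1/2 Hh : 1/4 hh; conditioning on being white, Amir is HH with probability 1/3, Hh with probability 2/3.
Tamar is a white offspring of Ravi (Hh) × Maria (Hh), whose cross gives 1/4 HH : 1/2 Hh : 1/4 hh; conditioning on being white, Tamar is HH with probability 1/3, Hh with probability 2/3.
Summing over parental genotype combinations, P(offspring is black) = 4/9·1/4 = 1/9.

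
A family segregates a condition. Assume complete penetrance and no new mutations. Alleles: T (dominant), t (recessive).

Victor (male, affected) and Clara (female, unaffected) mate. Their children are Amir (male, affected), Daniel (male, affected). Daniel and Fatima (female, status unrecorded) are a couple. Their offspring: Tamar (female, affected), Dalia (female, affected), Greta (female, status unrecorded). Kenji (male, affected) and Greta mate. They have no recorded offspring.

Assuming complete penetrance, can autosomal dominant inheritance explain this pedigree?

Yes

A consistent assignment under autosomal dominant exists: Victor TT, Clara tt, Amir Tt, Daniel Tt, Fatima TT, Tamar TT, Dalia TT, Greta TT, Kenji TT.
In this assignment every recorded phenotype matches its genotype and every non-founder's genotype is obtainable from its parents' genotypes, so the pedigree is consistent.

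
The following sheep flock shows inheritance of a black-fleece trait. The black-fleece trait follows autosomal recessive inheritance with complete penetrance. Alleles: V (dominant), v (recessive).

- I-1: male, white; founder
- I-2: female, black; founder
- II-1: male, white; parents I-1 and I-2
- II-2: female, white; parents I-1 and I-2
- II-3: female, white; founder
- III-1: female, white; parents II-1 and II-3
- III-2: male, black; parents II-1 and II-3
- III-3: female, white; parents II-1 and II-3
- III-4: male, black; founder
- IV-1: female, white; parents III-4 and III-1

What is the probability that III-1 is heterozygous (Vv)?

II-1 is white so carries V and received v from I-2 (vv), so II-1 is Vv.
II-3 is white so carries V and passed v to III-2 (vv), so II-3 is Vv.
Their cross gives offspring ratios 1/4 VV : 1/2 Vv : 1/4 vv. Conditioning on III-1 being white, P(Vv) = 1/2 / 3/4 = 2/3 before taking III-1's own offspring into account.
III-4 is black, so III-4 is vv.
Now use III-1's offspring. Probability of each recorded status — white daughter IV-1: 1/2 if III-1 is Vv, 1 if VV.
Bayes: P(Vv) = 2/3·1/2 / (2/3·1/2 + 1/3·1) = 1/2.

1/2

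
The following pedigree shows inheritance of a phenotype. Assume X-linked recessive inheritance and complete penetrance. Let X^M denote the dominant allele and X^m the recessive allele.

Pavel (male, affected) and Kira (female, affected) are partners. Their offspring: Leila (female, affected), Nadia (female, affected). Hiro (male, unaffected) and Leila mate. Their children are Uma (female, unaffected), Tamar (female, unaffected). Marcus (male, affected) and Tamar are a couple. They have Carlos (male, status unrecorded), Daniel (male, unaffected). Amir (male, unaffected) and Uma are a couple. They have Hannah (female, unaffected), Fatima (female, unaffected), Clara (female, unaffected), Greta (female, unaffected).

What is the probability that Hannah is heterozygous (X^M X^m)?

1/2

Amir is unaffected, so Amir is X^M Y.
Uma is unaffected so carries M and received m from Leila (X^m X^m), so Uma is X^M X^m.
Their cross gives offspring ratios 1/2 X^M X^M : 1/2 X^M X^m. Conditioning on Hannah being unaffected, P(X^M X^m) = 1/2 / 1 = 1/2.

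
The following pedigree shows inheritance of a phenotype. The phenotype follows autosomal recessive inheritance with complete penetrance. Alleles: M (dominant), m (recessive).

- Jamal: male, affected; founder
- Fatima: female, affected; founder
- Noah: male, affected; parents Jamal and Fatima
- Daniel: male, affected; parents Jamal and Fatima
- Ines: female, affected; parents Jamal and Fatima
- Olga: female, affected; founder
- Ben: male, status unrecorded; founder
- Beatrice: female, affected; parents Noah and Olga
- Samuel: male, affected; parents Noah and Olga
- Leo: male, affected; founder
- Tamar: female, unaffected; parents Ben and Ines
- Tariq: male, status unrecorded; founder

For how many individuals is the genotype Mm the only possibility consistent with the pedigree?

1

Obligate heterozygotes: Tamar is unaffected so carries M and received m from Ines (mm), so Tamar is Mm.
Every other individual is either homozygous by phenotype or has at least one consistent homozygous assignment, so the count is 1.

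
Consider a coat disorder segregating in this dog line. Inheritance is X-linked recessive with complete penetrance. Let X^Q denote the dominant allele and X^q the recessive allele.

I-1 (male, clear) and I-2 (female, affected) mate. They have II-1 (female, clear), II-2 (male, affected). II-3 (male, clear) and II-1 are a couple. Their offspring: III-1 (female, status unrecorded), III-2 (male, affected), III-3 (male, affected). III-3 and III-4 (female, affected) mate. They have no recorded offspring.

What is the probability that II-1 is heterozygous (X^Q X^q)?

II-1 is clear so carries Q and received q from I-2 (X^q X^q), so II-1 is X^Q X^q, giving P(X^Q X^q) = 1.

1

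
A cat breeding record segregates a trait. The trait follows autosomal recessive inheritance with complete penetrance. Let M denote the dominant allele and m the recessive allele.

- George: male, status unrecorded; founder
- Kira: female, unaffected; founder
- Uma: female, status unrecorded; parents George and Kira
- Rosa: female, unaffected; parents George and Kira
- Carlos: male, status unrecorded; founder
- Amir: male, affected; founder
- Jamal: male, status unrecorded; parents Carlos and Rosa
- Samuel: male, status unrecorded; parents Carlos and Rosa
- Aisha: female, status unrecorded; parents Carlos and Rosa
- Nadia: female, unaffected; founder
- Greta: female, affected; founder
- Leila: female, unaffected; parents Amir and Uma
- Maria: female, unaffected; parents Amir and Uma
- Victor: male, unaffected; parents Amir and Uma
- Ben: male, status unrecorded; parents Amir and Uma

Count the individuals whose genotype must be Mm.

3

Obligate heterozygotes: Leila is unaffected so carries M and received m from Amir (mm), so Leila is Mm; Maria is unaffected so carries M and received m from Amir (mm), so Maria is Mm; Victor is unaffected so carries M and received m from Amir (mm), so Victor is Mm.
Every other individual is either homozygous by phenotype or has at least one consistent homozygous assignment, so the count is 3.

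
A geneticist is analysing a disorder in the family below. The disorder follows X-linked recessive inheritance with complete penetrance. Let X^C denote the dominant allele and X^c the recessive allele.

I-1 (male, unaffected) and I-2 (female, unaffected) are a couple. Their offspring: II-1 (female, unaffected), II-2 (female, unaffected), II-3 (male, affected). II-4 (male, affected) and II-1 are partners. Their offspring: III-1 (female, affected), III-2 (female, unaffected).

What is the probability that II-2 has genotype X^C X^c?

I-1 is unaffected, so I-1 is X^C Y.
I-2 is unaffected so carries C and passed c to II-1 (X^C X^c, whose C came from I-1), so I-2 is X^C X^c.
Their cross gives offspring ratios 1/2 X^C X^C : 1/2 X^C X^c. Conditioning on II-2 being unaffected, P(X^C X^c) = 1/2 / 1 = 1/2.

1/2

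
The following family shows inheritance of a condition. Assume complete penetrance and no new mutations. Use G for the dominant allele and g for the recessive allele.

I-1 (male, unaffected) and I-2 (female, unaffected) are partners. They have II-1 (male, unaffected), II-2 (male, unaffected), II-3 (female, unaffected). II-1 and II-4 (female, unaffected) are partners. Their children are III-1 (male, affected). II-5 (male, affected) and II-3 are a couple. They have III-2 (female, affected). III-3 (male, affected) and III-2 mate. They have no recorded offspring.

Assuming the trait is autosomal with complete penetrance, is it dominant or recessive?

recessive

II-1 and II-4 are both unaffected yet have an affected child III-1. Under dominance, an affected child requires at least one affected parent, so the trait cannot be dominant.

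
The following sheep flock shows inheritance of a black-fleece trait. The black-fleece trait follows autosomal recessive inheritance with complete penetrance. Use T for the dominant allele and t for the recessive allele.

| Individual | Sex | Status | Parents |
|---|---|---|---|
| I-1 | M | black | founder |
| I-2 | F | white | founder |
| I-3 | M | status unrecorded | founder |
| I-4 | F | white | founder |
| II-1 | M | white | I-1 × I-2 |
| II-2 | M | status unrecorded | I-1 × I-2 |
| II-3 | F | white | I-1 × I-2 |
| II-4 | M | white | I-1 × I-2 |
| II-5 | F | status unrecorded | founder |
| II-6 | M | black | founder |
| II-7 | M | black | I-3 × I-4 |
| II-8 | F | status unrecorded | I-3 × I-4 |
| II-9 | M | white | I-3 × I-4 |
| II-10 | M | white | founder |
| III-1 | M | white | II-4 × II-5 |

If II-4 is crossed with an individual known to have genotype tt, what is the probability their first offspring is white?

II-4 is white so carries T and received t from I-1 (tt), so II-4 is Tt.
The cross gives 1/2 Tt : 1/2 tt, so P(offspring is white) = 1/2.

1/2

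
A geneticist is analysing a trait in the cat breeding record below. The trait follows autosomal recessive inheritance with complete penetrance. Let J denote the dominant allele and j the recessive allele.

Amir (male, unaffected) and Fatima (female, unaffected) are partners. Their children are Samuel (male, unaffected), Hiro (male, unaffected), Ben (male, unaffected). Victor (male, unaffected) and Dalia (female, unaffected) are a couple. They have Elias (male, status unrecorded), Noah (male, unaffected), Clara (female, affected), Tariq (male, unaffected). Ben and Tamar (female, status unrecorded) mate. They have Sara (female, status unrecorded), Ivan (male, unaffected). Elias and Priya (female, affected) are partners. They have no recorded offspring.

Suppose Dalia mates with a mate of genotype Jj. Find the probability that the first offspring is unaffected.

3/4

Dalia is unaffected so carries J and passed j to Clara (jj), so Dalia is Jj.
The cross gives 1/4 JJ : 1/2 Jj : 1/4 jj, so P(offspring is unaffected) = 3/4.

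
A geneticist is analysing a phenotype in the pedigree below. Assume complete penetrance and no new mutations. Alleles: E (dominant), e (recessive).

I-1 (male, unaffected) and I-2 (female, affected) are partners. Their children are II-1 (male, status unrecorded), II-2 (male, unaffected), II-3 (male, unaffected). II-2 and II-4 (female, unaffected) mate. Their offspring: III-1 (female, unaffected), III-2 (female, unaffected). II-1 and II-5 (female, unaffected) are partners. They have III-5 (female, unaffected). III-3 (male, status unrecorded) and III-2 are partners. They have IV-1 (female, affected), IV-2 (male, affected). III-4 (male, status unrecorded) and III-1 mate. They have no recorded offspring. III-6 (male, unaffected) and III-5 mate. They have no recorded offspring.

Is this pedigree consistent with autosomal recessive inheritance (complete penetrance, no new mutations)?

A consistent assignment under autosomal recessive exists: I-1 EE, I-2 ee, II-1 Ee, II-2 Ee, II-3 Ee, II-4 EE, II-5 EE, III-1 EE, III-2 Ee, III-3 Ee, III-4 EE, III-5 EE, III-6 EE, IV-1 ee, IV-2 ee.
In this assignment every recorded phenotype matches its genotype and every non-founder's genotype is obtainable from its parents' genotypes, so the pedigree is consistent.

Yes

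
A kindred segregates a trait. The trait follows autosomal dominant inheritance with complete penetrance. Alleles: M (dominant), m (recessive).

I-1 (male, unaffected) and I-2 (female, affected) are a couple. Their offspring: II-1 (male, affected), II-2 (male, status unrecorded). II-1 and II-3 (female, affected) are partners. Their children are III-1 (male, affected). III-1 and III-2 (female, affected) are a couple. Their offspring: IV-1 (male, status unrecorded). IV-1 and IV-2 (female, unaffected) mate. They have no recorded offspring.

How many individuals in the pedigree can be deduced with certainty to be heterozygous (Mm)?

Obligate heterozygotes: II-1 is affected so carries M and received m from I-1 (mm), so II-1 is Mm.
Every other individual is either homozygous by phenotype or has at least one consistent homozygous assignment, so the count is 1.

1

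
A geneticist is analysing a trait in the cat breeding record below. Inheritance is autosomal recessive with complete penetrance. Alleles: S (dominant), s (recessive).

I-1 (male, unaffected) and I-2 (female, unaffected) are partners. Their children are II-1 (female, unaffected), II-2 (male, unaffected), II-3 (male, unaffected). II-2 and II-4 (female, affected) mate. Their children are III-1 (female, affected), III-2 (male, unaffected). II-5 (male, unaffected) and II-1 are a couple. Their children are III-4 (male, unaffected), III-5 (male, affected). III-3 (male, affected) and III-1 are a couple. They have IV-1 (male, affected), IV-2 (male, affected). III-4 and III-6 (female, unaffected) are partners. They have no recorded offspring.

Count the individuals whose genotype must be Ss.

4

Obligate heterozygotes: II-1 is unaffected so carries S and passed s to III-5 (ss), so II-1 is Ss; II-2 is unaffected so carries S and passed s to III-1 (ss), so II-2 is Ss; II-5 is unaffected so carries S and passed s to III-5 (ss), so II-5 is Ss; III-2 is unaffected so carries S and received s from II-4 (ss), so III-2 is Ss.
Every other individual is either homozygous by phenotype or has at least one consistent homozygous assignment, so the count is 4.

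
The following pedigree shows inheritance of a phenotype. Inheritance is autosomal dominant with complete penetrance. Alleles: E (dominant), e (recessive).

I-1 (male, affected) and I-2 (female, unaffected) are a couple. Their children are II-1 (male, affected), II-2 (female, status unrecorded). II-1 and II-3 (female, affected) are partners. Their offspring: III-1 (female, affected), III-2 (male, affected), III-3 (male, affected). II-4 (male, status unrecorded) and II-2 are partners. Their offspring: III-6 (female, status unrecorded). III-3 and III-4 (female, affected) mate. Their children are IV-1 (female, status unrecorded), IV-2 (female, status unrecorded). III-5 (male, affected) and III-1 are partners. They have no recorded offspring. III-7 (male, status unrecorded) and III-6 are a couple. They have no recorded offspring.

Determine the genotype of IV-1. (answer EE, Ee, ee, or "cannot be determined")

cannot be determined

IV-1's phenotype is unrecorded, and no parent or child forces a single allele at both positions; consistent genotype assignments exist with IV-1 as EE or Ee or ee.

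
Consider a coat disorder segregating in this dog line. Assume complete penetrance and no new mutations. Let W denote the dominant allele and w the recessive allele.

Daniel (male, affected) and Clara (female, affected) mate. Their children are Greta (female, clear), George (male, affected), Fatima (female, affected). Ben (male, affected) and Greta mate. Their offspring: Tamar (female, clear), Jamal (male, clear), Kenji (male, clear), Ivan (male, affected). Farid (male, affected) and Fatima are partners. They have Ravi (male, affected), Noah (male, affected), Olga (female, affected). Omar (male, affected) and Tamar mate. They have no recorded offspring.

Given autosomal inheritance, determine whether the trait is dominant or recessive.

dominant

Daniel and Clara are both affected yet have a clear child Greta. Under a recessive model two affected parents are homozygous and every child would be affected, so the trait cannot be recessive.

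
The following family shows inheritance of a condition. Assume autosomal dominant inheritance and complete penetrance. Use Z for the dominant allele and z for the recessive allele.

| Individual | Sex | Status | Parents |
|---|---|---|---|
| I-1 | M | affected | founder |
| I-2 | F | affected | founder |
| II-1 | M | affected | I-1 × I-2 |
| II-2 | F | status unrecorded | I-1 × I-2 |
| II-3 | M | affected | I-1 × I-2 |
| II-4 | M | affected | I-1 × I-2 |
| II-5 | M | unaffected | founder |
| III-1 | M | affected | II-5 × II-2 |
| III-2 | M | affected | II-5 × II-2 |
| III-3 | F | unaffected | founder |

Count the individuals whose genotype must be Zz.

Obligate heterozygotes: III-1 is affected so carries Z and received z from II-5 (zz), so III-1 is Zz; III-2 is affected so carries Z and received z from II-5 (zz), so III-2 is Zz.
Every other individual is either homozygous by phenotype or has at least one consistent homozygous assignment, so the count is 2.

2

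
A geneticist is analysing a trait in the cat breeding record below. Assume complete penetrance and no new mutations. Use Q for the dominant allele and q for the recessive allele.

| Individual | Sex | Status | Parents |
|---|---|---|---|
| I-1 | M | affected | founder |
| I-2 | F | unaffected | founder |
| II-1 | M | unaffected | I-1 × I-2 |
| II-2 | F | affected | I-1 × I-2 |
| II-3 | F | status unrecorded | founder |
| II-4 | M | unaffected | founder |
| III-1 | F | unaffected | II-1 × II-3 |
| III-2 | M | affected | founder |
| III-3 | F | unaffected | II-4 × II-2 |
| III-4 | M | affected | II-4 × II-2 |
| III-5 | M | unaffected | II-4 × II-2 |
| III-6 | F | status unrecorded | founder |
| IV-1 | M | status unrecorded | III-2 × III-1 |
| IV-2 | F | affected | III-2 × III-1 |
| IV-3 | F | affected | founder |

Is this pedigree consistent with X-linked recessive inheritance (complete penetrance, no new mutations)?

No

Under X-linked recessive, III-5 (unaffected, male) cannot arise from II-4 (unaffected) × II-2 (affected).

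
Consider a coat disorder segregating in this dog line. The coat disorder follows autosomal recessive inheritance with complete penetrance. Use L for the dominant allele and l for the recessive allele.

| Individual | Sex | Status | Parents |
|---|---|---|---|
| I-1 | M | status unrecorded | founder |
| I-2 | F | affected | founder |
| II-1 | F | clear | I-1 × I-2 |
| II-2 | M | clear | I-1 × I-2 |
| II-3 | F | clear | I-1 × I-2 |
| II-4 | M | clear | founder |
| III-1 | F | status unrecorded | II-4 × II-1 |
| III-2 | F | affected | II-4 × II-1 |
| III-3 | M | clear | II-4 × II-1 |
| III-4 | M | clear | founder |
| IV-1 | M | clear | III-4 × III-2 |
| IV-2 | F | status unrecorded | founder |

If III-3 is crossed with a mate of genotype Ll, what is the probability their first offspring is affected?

II-4 is clear so carries L and passed l to III-2 (ll), so II-4 is Ll.
II-1 is clear so carries L and received l from I-2 (ll), so II-1 is Ll.
III-3 is a clear offspring of II-4 (Ll) × II-1 (Ll), whose cross gives 1/4 LL : 1/2 Ll : 1/4 ll; conditioning on being clear, III-3 is LL with probability 1/3, Ll with probability 2/3.
Summing over parental genotype combinations, P(offspring is affected) = 2/3·1/4 = 1/6.

1/6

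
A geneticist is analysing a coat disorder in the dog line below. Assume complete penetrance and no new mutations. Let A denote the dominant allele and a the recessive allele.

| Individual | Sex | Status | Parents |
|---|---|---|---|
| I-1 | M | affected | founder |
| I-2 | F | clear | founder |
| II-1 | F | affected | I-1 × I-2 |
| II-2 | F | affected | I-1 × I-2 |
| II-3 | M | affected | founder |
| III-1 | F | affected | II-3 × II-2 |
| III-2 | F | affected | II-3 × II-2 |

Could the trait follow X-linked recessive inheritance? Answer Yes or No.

A consistent assignment under X-linked recessive exists: I-1 X^a Y, I-2 X^A X^a, II-1 X^a X^a, II-2 X^a X^a, II-3 X^a Y, III-1 X^a X^a, III-2 X^a X^a.
In this assignment every recorded phenotype matches its genotype and every non-founder's genotype is obtainable from its parents' genotypes, so the pedigree is consistent.

Yes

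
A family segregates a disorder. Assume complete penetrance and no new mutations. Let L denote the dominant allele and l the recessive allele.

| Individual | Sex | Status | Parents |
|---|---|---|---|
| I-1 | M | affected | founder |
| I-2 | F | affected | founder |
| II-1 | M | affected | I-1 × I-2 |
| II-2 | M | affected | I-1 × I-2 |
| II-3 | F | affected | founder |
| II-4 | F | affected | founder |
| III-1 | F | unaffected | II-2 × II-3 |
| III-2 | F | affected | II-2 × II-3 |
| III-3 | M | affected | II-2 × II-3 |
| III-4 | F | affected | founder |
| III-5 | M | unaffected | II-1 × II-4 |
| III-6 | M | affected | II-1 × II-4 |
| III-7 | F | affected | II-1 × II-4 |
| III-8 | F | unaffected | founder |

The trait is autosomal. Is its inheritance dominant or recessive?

II-2 and II-3 are both affected yet have an unaffected child III-1. Under a recessive model two affected parents are homozygous and every child would be affected, so the trait cannot be recessive.

dominant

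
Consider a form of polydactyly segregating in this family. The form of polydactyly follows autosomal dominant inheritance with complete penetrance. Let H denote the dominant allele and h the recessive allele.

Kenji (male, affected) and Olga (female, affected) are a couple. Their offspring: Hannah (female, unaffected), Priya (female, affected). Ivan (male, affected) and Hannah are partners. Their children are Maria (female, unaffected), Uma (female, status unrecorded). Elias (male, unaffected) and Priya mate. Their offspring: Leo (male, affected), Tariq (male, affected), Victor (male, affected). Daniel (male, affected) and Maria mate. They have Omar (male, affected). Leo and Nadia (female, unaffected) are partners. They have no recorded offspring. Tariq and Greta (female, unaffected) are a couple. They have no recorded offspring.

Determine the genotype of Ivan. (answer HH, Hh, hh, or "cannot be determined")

Hh

From phenotype alone, Ivan is HH or Hh.
Ivan is affected so carries H and passed h to Maria (hh), so Ivan is Hh.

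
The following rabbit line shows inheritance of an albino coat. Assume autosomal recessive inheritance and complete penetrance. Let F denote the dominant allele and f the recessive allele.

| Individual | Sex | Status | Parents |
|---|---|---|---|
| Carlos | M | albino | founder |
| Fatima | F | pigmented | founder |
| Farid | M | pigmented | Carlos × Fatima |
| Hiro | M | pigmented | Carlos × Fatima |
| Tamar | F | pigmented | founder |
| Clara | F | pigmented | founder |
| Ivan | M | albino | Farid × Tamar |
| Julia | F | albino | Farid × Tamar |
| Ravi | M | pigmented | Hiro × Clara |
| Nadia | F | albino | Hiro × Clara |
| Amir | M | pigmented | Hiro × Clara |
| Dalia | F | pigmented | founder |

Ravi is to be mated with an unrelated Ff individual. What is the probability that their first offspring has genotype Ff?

1/2

Hiro is pigmented so carries F and received f from Carlos (ff), so Hiro is Ff.
Clara is pigmented so carries F and passed f to Nadia (ff), so Clara is Ff.
Ravi is a pigmented offspring of Hiro (Ff) × Clara (Ff), whose cross gives 1/4 FF : 1/2 Ff : 1/4 ff; conditioning on being pigmented, Ravi is FF with probability 1/3, Ff with probability 2/3.
Summing over parental genotype combinations, P(offspring has genotype Ff) = 1/3·1/2 + 2/3·1/2 = 1/2.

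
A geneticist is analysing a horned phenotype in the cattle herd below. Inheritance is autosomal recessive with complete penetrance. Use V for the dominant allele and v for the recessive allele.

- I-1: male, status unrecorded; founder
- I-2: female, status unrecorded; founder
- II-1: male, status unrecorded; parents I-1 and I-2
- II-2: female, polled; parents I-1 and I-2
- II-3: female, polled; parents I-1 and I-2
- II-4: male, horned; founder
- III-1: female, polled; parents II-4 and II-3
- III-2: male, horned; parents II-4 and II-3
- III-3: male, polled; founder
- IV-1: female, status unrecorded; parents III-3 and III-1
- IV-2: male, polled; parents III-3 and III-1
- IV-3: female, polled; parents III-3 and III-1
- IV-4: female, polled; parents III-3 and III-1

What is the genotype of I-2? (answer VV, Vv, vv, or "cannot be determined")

I-2's phenotype is unrecorded, and no parent or child forces a single allele at both positions; consistent genotype assignments exist with I-2 as VV or Vv or vv.

cannot be determined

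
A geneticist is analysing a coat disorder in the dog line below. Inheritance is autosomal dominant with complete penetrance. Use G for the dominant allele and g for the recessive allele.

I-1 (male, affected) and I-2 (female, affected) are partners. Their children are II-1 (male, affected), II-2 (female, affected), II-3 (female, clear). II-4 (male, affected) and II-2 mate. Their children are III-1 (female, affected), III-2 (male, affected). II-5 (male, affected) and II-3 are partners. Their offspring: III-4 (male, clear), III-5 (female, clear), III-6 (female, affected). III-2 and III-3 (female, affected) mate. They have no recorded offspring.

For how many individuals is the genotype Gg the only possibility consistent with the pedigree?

Obligate heterozygotes: I-1 is affected so carries G and passed g to II-3 (gg), so I-1 is Gg; I-2 is affected so carries G and passed g to II-3 (gg), so I-2 is Gg; II-5 is affected so carries G and passed g to III-4 (gg), so II-5 is Gg; III-6 is affected so carries G and received g from II-3 (gg), so III-6 is Gg.
Every other individual is either homozygous by phenotype or has at least one consistent homozygous assignment, so the count is 4.

4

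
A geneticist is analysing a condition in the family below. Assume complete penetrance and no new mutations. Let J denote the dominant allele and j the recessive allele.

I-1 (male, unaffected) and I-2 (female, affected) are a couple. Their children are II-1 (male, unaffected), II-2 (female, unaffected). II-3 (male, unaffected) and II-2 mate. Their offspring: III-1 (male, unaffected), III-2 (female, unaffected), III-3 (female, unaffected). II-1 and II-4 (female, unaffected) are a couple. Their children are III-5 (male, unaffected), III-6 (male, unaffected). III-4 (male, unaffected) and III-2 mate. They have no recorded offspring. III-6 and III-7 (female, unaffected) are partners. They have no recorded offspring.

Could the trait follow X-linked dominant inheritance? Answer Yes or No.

Yes

A consistent assignment under X-linked dominant exists: I-1 X^j Y, I-2 X^J X^j, II-1 X^j Y, II-2 X^j X^j, II-3 X^j Y, II-4 X^j X^j, III-1 X^j Y, III-2 X^j X^j, III-3 X^j X^j, III-4 X^j Y, III-5 X^j Y, III-6 X^j Y, III-7 X^j X^j.
In this assignment every recorded phenotype matches its genotype and every non-founder's genotype is obtainable from its parents' genotypes, so the pedigree is consistent.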